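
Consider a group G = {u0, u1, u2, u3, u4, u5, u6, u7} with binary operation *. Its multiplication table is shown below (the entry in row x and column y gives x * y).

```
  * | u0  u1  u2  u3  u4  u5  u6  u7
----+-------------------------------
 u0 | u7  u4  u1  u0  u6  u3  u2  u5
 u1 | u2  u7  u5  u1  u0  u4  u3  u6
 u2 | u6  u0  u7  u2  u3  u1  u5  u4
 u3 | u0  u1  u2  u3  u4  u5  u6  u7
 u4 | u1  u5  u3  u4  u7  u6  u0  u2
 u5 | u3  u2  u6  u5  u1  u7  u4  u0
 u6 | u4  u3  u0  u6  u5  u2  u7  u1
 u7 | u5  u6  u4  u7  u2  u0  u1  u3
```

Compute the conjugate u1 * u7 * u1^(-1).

u7

The identity is u3. In row u1, the entry u3 sits in column u6, so u1^(-1) = u6.
u1 * u7 = u6
u6 * u6 = u7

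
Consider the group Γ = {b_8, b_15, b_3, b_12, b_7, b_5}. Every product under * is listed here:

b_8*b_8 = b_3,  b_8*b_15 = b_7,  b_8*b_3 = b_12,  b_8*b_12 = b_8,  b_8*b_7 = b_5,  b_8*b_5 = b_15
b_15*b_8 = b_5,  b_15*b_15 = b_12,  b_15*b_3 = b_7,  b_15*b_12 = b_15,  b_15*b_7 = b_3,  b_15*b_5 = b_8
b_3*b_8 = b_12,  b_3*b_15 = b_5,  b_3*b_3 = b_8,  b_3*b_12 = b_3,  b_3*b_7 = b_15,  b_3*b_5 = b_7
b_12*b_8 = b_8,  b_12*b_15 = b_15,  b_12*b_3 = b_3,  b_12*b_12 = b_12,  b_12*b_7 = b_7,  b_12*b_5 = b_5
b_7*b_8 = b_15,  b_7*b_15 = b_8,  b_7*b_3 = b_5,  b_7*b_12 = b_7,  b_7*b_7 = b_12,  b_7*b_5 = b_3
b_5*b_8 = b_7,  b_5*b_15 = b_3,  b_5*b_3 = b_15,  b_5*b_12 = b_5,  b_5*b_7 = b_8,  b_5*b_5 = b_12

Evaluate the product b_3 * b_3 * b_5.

b_15

b_3 * b_3 = b_8
b_8 * b_5 = b_15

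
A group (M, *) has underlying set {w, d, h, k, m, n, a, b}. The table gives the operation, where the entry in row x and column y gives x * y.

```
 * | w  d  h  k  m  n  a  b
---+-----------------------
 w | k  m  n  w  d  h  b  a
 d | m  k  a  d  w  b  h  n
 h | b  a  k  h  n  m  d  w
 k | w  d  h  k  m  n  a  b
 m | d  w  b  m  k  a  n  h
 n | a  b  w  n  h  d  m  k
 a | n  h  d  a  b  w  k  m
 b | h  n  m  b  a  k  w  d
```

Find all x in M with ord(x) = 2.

{a, d, h, m, w}

Identity is k. Compute the order of each non-identity element by repeated multiplication:
  w: w → k  (order 2)
  d: d → k  (order 2)
  h: h → k  (order 2)
  m: m → k  (order 2)
  n: n → d → b → k  (order 4)
  a: a → k  (order 2)
  b: b → d → n → k  (order 4)
Elements of order 2: {a, d, h, m, w}.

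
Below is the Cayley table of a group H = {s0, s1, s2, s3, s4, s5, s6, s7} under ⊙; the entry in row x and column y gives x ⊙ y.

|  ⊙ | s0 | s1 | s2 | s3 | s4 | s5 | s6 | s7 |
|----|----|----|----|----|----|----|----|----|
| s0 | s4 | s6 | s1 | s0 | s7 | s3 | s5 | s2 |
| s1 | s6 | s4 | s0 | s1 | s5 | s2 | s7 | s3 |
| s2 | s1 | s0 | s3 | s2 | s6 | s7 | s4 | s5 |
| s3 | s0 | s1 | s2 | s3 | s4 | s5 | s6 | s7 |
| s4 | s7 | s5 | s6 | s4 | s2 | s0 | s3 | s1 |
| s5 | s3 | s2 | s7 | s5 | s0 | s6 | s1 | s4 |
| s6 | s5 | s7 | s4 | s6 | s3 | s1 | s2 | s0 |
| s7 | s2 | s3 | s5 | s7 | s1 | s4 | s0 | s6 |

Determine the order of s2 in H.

2

The identity element is s3 (its row matches the header).
s2^1 = s2
s2^2 = s2 ⊙ s2 = s3
The first power of s2 equal to the identity is s2^2, so ord(s2) = 2.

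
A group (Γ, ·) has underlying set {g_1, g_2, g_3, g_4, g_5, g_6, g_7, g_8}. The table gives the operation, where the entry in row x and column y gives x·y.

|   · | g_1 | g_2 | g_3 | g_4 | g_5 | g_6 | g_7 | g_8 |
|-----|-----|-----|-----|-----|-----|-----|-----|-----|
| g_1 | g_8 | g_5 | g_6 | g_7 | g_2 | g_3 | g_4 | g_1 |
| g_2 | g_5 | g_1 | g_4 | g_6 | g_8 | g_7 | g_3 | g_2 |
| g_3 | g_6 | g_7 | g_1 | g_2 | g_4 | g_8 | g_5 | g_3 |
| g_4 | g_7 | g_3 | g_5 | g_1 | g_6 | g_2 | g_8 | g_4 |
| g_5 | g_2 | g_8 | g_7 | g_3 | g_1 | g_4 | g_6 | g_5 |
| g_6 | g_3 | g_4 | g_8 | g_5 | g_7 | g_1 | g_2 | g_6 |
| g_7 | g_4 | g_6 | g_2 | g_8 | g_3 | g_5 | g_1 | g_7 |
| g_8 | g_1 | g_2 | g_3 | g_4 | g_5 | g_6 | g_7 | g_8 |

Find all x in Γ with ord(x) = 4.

{g_2, g_3, g_4, g_5, g_6, g_7}

Identity is g_8. Compute the order of each non-identity element by repeated multiplication:
  g_1: g_1 → g_8  (order 2)
  g_2: g_2 → g_1 → g_5 → g_8  (order 4)
  g_3: g_3 → g_1 → g_6 → g_8  (order 4)
  g_4: g_4 → g_1 → g_7 → g_8  (order 4)
  g_5: g_5 → g_1 → g_2 → g_8  (order 4)
  g_6: g_6 → g_1 → g_3 → g_8  (order 4)
  g_7: g_7 → g_1 → g_4 → g_8  (order 4)
Elements of order 4: {g_2, g_3, g_4, g_5, g_6, g_7}.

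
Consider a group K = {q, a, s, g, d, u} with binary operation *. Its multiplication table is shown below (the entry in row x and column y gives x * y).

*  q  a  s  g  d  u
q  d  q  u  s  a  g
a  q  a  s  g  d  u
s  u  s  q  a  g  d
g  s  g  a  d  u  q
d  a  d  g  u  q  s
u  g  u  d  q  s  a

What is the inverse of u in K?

First locate the identity: row a matches the header, so a is the identity.
Scan row u for a: u * u = a. Hence u^(-1) = u.
(Structurally, K here is isomorphic to the cyclic group Z_6.)

u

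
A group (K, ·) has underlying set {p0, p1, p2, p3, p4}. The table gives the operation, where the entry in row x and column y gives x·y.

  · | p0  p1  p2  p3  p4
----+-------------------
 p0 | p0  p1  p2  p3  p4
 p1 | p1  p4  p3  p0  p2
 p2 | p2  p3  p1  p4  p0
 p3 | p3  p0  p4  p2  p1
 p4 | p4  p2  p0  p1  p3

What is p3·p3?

p2

Read row p3, column p3: p3·p3 = p2.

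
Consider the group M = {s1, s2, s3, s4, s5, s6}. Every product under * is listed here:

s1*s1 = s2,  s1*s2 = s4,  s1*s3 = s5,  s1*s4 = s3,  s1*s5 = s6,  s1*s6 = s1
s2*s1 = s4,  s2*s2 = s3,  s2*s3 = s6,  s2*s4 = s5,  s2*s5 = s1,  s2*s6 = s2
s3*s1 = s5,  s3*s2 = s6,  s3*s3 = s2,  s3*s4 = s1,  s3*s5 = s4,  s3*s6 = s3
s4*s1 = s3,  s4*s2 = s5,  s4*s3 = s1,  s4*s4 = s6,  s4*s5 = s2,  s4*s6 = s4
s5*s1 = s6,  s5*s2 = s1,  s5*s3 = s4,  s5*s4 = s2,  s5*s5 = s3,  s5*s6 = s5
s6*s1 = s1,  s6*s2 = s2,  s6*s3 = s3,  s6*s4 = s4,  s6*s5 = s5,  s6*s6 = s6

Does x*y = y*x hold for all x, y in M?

Check whether the table is symmetric across its main diagonal.
Every entry (row x, col y) equals the entry (row y, col x), so M is abelian.

Yes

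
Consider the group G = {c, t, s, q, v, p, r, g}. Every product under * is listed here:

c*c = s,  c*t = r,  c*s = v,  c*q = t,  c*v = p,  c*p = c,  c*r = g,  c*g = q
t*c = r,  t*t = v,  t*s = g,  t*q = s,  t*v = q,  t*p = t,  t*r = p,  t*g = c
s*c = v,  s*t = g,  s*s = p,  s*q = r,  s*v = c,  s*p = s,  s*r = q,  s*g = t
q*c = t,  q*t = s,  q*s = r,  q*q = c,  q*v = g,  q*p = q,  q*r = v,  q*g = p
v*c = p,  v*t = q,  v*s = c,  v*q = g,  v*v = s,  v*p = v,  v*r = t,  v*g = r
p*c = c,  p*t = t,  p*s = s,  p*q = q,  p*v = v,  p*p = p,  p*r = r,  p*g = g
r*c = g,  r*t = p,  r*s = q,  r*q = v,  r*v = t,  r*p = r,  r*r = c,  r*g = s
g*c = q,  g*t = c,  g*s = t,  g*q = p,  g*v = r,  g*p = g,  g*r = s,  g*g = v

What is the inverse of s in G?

First locate the identity: row p matches the header, so p is the identity.
Scan row s for p: s * s = p. Hence s^(-1) = s.

s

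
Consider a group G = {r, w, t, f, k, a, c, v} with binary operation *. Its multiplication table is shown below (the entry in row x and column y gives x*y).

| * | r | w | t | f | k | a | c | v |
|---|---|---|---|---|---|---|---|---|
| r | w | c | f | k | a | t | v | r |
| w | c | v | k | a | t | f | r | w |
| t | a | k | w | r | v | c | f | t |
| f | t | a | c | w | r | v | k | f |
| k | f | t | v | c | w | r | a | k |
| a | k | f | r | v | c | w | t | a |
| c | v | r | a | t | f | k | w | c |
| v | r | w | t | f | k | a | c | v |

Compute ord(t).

4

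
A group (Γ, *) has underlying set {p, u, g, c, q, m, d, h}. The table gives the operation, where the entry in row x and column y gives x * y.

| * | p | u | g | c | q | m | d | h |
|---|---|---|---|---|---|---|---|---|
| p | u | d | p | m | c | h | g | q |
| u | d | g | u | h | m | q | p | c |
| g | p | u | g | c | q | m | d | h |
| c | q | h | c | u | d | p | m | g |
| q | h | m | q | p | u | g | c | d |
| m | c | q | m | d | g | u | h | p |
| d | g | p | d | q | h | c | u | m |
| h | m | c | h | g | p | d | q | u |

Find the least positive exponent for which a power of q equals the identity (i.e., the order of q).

The identity element is g (its row matches the header).
q^1 = q
q^2 = q * q = u
q^3 = u * q = m
q^4 = m * q = g
The first power of q equal to the identity is q^4, so ord(q) = 4.

4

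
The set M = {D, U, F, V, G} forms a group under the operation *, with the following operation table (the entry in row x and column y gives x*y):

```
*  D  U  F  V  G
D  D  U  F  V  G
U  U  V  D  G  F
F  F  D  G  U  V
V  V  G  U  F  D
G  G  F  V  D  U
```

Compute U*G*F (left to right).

U*G = F
F*F = G

G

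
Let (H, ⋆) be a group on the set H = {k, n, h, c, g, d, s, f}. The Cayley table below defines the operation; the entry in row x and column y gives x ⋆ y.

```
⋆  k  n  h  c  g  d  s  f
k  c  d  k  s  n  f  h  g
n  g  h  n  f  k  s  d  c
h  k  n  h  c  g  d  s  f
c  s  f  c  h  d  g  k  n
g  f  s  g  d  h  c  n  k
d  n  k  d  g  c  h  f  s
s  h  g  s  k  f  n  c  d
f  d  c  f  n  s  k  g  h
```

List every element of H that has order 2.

{c, d, f, g, n}

Identity is h. Compute the order of each non-identity element by repeated multiplication:
  k: k → c → s → h  (order 4)
  n: n → h  (order 2)
  c: c → h  (order 2)
  g: g → h  (order 2)
  d: d → h  (order 2)
  s: s → c → k → h  (order 4)
  f: f → h  (order 2)
Elements of order 2: {c, d, f, g, n}.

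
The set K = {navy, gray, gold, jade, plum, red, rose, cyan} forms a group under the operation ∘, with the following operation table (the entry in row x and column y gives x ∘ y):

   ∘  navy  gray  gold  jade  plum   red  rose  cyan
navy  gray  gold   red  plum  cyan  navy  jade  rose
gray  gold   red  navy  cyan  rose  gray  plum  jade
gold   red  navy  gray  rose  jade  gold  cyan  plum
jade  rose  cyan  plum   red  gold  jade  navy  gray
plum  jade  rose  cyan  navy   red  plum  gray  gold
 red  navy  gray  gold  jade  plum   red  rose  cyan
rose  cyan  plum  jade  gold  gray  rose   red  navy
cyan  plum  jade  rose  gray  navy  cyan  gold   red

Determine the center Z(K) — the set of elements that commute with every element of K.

{gray, red}

An element z is central iff its row equals its column in the table.
For gold: gold ∘ jade = rose ≠ plum = jade ∘ gold, so gold ∉ Z.
Checking each element this way leaves Z(K) = {gray, red}.
(Structurally, K here is isomorphic to the dihedral group D_4.)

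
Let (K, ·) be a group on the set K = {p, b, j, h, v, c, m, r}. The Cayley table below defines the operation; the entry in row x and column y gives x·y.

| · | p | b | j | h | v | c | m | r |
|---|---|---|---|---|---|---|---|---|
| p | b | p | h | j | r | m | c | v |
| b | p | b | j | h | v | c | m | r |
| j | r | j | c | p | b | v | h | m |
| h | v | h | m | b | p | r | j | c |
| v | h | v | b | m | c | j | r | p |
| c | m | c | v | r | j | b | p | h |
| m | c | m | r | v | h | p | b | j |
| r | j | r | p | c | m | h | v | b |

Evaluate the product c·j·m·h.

c·j = v
v·m = r
r·h = c

c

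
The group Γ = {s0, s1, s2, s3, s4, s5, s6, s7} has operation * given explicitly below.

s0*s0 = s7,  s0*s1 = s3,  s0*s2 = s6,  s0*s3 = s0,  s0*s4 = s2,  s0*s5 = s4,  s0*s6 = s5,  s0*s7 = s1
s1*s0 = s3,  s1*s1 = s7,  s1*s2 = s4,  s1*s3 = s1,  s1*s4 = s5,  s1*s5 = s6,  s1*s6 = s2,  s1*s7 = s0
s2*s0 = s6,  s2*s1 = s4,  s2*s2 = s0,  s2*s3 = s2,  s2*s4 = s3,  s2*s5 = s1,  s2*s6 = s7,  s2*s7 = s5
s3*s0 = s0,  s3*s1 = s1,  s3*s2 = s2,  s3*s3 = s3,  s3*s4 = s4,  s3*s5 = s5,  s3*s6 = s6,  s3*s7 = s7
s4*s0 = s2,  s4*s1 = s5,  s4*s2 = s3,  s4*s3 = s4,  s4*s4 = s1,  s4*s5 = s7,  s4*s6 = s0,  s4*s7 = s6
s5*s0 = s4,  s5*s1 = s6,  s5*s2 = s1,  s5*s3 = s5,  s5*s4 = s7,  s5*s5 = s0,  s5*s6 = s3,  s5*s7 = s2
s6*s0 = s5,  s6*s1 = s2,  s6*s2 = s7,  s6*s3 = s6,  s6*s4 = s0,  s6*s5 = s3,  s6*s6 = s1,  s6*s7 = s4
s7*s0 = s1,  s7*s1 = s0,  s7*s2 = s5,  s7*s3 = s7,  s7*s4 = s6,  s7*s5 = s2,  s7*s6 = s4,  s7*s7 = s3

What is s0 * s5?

s4

Read row s0, column s5: s0 * s5 = s4.
(Structurally, Γ here is isomorphic to the cyclic group Z_8.)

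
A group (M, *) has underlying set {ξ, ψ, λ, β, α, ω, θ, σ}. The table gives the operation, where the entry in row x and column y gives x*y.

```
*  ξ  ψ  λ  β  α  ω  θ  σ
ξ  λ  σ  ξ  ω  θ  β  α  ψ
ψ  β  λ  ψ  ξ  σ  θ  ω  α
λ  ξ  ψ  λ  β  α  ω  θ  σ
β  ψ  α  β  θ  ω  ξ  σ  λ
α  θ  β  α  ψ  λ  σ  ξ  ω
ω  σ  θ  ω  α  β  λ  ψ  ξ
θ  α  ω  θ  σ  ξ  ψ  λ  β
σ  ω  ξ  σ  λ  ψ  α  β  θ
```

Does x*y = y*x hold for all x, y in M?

No

σ*ψ = ξ but ψ*σ = α.
Since σ and ψ do not commute, M is not abelian.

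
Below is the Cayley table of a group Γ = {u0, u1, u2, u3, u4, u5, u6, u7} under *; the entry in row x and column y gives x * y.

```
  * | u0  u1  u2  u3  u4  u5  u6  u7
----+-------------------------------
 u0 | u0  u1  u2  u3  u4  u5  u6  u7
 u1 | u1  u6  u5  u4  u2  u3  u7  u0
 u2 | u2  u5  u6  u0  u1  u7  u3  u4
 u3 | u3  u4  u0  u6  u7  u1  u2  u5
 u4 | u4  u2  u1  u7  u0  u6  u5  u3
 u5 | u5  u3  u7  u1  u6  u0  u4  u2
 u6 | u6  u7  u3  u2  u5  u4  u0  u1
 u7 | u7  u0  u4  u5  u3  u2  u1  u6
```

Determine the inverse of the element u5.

u5

First locate the identity: row u0 matches the header, so u0 is the identity.
Scan row u5 for u0: u5 * u5 = u0. Hence u5^(-1) = u5.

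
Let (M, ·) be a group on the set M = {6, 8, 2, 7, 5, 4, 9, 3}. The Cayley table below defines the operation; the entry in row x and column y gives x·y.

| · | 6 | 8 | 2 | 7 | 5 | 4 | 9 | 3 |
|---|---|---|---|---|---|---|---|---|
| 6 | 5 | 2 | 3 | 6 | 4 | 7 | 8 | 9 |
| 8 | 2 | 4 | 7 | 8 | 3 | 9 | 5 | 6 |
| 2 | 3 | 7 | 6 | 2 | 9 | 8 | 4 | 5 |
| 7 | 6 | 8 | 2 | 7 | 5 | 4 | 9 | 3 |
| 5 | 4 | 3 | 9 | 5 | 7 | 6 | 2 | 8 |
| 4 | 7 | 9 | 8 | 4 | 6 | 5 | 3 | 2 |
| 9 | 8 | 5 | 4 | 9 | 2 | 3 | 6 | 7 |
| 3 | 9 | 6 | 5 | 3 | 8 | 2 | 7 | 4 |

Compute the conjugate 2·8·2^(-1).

The identity is 7. In row 2, the entry 7 sits in column 8, so 2^(-1) = 8.
2·8 = 7
7·8 = 8
(Structurally, M here is isomorphic to the cyclic group Z_8.)

8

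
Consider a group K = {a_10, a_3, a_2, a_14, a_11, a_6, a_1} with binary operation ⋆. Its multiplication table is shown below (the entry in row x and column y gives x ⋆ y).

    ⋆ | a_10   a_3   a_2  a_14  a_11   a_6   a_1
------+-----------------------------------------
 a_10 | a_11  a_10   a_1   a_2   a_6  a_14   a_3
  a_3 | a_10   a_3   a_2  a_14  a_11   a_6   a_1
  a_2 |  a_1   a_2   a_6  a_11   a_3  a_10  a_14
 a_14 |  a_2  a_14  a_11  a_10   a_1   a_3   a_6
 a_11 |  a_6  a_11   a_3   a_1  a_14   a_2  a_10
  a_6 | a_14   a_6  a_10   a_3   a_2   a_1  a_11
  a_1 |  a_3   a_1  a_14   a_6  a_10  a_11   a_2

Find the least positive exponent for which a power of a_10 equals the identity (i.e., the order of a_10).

7

The identity element is a_3 (its row matches the header).
a_10^1 = a_10
a_10^2 = a_10 ⋆ a_10 = a_11
a_10^3 = a_11 ⋆ a_10 = a_6
a_10^4 = a_6 ⋆ a_10 = a_14
a_10^5 = a_14 ⋆ a_10 = a_2
a_10^6 = a_2 ⋆ a_10 = a_1
a_10^7 = a_1 ⋆ a_10 = a_3
The first power of a_10 equal to the identity is a_10^7, so ord(a_10) = 7.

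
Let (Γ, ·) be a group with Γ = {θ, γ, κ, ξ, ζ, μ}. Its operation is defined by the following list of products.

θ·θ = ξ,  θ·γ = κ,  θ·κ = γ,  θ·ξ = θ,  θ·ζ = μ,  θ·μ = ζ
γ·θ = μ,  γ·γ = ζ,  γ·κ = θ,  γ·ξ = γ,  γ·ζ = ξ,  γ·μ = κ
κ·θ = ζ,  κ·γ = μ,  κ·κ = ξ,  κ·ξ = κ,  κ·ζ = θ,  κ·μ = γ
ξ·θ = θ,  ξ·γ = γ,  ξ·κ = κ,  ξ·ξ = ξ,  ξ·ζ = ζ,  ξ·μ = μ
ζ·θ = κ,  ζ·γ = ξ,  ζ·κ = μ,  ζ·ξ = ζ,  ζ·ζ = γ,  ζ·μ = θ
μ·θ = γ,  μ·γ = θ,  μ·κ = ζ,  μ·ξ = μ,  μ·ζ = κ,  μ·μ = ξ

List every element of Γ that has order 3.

{γ, ζ}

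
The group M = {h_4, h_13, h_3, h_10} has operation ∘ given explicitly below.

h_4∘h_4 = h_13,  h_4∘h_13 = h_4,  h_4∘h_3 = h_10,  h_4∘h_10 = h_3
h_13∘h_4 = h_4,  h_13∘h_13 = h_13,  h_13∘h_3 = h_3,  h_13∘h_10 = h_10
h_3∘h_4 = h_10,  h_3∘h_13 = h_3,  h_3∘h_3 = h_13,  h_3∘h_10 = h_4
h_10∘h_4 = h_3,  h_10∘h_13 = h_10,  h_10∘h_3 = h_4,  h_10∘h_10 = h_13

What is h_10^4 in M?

h_13

h_10^1 = h_10
h_10^2 = h_10 ∘ h_10 = h_13
h_10^3 = h_13 ∘ h_10 = h_10
h_10^4 = h_10 ∘ h_10 = h_13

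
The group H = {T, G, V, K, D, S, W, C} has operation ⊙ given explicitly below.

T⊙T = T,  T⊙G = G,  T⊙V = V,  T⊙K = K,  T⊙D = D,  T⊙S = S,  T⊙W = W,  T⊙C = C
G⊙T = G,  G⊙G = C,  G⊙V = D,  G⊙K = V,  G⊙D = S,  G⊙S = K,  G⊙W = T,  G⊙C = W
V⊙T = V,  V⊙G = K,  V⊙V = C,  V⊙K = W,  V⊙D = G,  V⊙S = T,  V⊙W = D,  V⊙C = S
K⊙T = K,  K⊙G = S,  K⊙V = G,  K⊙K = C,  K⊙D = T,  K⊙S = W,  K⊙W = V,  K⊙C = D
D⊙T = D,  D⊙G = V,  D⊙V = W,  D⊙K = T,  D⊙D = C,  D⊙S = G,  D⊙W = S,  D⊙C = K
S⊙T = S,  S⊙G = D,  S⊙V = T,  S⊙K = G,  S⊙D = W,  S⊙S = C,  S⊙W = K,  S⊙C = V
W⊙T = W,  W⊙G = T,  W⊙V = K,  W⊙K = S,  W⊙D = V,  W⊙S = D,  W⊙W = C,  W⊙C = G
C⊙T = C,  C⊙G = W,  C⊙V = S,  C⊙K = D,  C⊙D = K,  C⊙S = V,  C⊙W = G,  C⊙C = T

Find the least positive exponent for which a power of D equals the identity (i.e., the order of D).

The identity element is T (its row matches the header).
D^1 = D
D^2 = D ⊙ D = C
D^3 = C ⊙ D = K
D^4 = K ⊙ D = T
The first power of D equal to the identity is D^4, so ord(D) = 4.

4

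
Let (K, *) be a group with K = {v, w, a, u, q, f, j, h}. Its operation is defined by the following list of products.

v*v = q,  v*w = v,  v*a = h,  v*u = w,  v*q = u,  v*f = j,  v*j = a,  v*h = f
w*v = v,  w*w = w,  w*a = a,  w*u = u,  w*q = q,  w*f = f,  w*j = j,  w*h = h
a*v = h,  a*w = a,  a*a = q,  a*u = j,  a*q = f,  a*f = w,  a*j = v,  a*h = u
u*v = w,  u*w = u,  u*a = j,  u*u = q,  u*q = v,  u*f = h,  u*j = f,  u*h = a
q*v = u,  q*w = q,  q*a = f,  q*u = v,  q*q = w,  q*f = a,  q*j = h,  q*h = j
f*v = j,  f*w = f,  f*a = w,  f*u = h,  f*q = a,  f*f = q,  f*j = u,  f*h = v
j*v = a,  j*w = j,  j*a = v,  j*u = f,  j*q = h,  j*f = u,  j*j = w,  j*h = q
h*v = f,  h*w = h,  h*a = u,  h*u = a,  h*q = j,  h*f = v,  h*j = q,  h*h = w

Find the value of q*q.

Read row q, column q: q*q = w.

w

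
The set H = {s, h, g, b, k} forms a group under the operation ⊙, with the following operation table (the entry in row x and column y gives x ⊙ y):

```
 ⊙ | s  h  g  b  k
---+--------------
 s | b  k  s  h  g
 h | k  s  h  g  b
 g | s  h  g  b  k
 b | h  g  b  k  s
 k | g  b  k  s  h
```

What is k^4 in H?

s

k^1 = k
k^2 = k ⊙ k = h
k^3 = h ⊙ k = b
k^4 = b ⊙ k = s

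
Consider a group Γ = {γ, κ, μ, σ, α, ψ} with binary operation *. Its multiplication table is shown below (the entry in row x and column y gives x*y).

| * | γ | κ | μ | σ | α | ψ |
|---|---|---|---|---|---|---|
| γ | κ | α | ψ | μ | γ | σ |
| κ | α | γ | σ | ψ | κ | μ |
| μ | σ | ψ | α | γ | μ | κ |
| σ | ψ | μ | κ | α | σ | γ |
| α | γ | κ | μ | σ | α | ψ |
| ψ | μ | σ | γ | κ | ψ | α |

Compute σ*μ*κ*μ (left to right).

ψ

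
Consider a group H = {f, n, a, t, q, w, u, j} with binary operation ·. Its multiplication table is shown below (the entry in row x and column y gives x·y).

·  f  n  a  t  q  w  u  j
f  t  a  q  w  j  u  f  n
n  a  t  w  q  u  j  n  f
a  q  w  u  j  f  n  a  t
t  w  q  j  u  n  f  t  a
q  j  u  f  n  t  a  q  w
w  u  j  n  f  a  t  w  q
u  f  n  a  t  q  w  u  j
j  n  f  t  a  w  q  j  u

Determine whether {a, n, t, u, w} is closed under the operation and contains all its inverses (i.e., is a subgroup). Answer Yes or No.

No

t·w = f, which is not in {a, n, t, u, w}.
The subset is not closed under ·, so it is not a subgroup.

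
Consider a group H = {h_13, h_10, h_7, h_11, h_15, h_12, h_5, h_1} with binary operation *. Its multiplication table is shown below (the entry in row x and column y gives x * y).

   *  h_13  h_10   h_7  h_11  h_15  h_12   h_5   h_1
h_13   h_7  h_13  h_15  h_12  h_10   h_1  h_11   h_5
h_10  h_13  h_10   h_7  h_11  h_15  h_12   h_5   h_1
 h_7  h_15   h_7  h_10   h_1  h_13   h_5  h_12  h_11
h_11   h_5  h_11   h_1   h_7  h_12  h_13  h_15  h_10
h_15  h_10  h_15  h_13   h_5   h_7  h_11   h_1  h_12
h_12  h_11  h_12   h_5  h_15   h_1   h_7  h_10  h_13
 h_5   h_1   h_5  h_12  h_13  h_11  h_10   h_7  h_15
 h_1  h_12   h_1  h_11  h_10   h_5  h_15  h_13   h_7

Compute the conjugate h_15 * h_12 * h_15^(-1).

h_5

The identity is h_10. In row h_15, the entry h_10 sits in column h_13, so h_15^(-1) = h_13.
h_15 * h_12 = h_11
h_11 * h_13 = h_5
(Structurally, H here is isomorphic to the quaternion group Q_8.)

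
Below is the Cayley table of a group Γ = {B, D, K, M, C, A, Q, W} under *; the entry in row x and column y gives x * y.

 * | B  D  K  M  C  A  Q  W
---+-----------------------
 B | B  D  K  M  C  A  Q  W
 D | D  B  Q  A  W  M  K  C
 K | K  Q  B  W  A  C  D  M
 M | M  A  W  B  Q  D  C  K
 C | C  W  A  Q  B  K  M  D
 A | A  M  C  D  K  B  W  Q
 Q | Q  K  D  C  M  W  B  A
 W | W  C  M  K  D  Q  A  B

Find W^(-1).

W

First locate the identity: row B matches the header, so B is the identity.
Scan row W for B: W * W = B. Hence W^(-1) = W.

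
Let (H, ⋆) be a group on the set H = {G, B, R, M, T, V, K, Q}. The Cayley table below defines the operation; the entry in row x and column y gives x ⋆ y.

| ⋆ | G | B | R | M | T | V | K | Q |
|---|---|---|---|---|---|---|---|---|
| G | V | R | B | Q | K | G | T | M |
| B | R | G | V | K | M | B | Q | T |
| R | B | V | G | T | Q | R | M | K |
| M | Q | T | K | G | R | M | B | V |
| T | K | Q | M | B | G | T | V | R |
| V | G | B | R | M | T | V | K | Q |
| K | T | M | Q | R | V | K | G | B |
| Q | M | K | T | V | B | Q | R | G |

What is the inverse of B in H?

First locate the identity: row V matches the header, so V is the identity.
Scan row B for V: B ⋆ R = V. Hence B^(-1) = R.

R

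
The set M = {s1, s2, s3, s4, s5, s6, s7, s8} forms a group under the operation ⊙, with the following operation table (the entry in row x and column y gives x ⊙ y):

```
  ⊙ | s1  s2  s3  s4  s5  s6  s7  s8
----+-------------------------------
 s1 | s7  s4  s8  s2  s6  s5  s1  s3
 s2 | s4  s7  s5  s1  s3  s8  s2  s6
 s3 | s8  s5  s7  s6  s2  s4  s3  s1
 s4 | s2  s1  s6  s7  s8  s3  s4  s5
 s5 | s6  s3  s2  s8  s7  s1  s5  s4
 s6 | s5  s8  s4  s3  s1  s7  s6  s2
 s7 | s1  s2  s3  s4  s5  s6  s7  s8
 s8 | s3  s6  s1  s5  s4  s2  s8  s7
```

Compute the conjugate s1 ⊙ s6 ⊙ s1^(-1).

s6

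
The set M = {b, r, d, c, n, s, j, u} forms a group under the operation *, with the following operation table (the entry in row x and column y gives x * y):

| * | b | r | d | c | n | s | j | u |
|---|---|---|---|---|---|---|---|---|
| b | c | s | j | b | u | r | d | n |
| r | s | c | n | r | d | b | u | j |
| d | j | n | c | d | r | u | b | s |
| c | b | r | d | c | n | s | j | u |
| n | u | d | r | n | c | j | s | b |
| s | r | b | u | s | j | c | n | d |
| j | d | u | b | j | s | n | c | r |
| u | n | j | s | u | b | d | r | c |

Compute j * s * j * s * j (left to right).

j

j * s = n
n * j = s
s * s = c
c * j = j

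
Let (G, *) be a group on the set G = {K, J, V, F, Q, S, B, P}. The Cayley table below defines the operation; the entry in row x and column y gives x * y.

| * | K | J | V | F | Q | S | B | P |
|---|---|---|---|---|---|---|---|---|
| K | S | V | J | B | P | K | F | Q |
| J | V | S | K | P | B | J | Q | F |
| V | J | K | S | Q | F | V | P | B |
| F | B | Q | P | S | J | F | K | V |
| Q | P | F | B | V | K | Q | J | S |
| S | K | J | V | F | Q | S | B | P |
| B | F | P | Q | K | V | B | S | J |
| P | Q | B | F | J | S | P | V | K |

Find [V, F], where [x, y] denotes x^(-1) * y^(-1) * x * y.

K

Identity is S; from the table V^(-1) = V and F^(-1) = F.
V * F = Q
Q * V = B
B * F = K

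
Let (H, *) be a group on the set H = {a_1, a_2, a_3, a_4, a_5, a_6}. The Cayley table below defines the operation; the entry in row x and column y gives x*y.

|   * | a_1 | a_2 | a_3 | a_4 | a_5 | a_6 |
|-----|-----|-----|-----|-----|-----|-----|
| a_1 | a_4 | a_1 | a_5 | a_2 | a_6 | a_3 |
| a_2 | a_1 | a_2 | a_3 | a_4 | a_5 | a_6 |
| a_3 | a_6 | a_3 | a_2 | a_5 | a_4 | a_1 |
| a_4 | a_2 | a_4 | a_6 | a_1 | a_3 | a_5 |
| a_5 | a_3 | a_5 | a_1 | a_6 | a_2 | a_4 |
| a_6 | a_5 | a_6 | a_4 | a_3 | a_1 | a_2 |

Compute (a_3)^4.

a_3^1 = a_3
a_3^2 = a_3*a_3 = a_2
a_3^3 = a_2*a_3 = a_3
a_3^4 = a_3*a_3 = a_2

a_2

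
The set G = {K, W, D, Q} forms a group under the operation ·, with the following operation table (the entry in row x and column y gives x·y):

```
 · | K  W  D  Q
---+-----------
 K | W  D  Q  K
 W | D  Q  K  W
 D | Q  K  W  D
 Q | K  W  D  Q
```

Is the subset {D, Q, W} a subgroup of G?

W·D = K, which is not in {D, Q, W}.
The subset is not closed under ·, so it is not a subgroup.

No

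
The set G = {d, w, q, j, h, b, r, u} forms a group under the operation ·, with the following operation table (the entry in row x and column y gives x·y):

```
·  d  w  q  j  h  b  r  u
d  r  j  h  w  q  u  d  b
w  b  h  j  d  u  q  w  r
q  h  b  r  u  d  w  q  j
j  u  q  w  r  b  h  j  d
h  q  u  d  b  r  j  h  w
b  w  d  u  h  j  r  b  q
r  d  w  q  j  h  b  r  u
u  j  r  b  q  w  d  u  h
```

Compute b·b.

r

Read row b, column b: b·b = r.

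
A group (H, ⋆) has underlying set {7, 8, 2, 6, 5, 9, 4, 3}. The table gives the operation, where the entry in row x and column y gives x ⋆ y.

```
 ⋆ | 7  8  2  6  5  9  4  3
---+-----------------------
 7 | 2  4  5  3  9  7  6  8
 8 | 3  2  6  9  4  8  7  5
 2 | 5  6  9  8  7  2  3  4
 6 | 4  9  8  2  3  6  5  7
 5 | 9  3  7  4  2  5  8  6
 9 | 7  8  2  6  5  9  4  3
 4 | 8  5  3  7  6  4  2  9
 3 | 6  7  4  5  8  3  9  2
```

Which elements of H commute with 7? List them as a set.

{2, 5, 7, 9}

Compare row 7 with column 7 entry by entry.
2 ⋆ 7 = 5 = 7 ⋆ 2, so 2 commutes with 7.
4 ⋆ 7 = 8 but 7 ⋆ 4 = 6, so 4 does not.
Collecting the elements that commute with 7: C(7) = {2, 5, 7, 9}.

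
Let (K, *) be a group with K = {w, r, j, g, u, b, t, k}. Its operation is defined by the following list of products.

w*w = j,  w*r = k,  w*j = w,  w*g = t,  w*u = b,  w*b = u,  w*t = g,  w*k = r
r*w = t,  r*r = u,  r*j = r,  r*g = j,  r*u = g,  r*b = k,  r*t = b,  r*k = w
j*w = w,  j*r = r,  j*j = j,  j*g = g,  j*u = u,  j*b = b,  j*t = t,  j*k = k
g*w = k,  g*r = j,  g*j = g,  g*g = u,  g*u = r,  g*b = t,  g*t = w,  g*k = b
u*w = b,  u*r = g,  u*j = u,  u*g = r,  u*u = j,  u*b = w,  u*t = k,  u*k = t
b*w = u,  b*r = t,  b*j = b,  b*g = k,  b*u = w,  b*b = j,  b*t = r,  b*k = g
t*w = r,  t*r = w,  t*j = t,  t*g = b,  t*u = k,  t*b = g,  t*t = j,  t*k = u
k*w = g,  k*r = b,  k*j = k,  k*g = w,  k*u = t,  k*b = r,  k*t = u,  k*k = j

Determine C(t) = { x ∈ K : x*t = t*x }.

Compare row t with column t entry by entry.
k*t = u = t*k, so k commutes with t.
r*t = b but t*r = w, so r does not.
Collecting the elements that commute with t: C(t) = {j, k, t, u}.

{j, k, t, u}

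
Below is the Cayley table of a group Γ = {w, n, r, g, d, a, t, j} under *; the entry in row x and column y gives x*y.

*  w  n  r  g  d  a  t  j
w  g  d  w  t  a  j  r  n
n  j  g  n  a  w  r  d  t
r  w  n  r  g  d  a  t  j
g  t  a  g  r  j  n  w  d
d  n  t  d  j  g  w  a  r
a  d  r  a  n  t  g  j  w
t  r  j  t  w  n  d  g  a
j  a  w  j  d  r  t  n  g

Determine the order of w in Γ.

The identity element is r (its row matches the header).
w^1 = w
w^2 = w*w = g
w^3 = g*w = t
w^4 = t*w = r
The first power of w equal to the identity is w^4, so ord(w) = 4.

4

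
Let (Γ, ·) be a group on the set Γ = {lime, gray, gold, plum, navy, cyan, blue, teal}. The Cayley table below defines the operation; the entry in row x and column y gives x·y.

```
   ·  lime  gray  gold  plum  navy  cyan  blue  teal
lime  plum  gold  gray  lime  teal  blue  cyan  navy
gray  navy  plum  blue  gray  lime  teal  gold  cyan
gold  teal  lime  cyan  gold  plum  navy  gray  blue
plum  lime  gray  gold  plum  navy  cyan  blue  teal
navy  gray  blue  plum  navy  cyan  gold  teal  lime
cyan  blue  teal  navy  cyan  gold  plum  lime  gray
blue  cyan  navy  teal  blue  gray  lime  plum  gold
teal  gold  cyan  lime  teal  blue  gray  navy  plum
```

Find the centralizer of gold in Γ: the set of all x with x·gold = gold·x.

{cyan, gold, navy, plum}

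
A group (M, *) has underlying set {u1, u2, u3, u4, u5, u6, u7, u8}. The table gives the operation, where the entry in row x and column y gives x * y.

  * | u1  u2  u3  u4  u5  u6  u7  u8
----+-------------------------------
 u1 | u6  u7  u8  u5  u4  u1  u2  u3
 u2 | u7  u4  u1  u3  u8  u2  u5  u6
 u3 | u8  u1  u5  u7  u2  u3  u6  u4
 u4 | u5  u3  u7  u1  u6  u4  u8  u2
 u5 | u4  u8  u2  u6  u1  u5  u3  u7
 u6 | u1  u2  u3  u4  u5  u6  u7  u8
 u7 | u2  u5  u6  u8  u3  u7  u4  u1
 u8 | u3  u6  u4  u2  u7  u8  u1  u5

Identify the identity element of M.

u6

The identity e satisfies e * x = x for all x, so its row in the table reproduces the column headers.
Row u6 reads: u1, u2, u3, u4, u5, u6, u7, u8 — exactly the header order. So u6 is the identity.
(Structurally, M here is isomorphic to the cyclic group Z_8.)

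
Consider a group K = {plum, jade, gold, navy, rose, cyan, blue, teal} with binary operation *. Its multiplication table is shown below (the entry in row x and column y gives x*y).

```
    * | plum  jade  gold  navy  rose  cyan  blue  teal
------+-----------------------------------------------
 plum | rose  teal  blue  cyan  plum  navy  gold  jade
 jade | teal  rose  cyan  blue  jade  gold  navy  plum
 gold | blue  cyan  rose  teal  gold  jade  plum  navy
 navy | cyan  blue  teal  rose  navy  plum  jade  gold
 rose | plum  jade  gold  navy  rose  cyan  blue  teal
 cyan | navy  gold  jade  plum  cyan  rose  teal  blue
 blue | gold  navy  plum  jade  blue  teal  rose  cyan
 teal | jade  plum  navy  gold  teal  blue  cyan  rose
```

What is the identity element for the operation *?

rose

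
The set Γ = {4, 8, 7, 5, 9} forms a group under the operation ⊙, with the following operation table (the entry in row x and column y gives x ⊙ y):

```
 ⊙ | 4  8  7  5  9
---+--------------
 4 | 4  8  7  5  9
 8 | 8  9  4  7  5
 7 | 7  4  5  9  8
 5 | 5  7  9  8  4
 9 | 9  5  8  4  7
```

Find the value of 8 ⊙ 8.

9

Read row 8, column 8: 8 ⊙ 8 = 9.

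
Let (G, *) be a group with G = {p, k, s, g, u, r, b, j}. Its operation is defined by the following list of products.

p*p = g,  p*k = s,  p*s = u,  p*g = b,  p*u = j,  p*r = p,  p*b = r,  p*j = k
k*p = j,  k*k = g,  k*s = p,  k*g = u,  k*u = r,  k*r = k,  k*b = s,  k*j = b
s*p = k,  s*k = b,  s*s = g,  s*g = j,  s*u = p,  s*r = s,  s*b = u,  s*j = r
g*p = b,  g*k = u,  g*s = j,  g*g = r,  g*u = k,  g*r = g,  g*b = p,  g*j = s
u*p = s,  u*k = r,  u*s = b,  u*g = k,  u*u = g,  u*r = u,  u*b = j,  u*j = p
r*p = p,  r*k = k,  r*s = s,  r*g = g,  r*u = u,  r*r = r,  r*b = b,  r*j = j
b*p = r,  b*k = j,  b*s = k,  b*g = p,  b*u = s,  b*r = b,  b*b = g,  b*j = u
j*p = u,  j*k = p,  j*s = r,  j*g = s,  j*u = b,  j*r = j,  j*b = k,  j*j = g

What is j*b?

Read row j, column b: j*b = k.

k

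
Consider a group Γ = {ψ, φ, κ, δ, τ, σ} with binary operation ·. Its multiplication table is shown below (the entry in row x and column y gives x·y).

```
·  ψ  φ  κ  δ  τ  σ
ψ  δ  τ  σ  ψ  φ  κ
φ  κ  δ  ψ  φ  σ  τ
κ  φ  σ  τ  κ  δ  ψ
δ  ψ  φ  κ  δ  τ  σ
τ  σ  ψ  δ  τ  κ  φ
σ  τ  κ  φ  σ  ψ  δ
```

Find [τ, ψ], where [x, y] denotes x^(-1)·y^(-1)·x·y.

Identity is δ; from the table τ^(-1) = κ and ψ^(-1) = ψ.
κ·ψ = φ
φ·τ = σ
σ·ψ = τ

τ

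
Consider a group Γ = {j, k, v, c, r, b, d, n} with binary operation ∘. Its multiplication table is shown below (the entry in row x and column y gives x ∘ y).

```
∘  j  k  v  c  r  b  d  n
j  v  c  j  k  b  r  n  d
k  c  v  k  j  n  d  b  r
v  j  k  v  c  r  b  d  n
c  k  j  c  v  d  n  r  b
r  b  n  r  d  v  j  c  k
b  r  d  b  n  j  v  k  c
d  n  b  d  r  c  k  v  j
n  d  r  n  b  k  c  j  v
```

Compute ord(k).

2

The identity element is v (its row matches the header).
k^1 = k
k^2 = k ∘ k = v
The first power of k equal to the identity is k^2, so ord(k) = 2.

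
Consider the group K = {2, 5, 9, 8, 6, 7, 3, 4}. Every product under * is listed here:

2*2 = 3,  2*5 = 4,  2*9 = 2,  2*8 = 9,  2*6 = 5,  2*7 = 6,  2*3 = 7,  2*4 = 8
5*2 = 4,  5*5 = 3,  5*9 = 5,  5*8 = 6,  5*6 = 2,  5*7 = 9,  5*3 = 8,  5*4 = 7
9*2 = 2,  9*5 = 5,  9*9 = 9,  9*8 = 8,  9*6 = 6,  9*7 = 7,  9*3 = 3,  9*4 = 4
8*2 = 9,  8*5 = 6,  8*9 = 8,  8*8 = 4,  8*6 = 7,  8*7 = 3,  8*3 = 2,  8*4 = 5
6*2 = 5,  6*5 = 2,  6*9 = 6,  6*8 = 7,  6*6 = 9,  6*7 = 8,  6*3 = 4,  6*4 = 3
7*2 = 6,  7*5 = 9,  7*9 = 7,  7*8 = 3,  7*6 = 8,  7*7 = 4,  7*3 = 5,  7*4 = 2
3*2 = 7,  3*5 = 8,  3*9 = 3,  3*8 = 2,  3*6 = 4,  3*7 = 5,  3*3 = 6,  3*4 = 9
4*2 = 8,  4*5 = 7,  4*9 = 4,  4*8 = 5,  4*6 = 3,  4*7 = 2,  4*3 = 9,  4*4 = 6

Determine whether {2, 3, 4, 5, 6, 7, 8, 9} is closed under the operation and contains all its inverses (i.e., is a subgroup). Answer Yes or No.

Yes

{2, 3, 4, 5, 6, 7, 8, 9} contains the identity 9.
Checking products: every product of two elements of {2, 3, 4, 5, 6, 7, 8, 9} (read from the table) lies in {2, 3, 4, 5, 6, 7, 8, 9}, so the set is closed.
In a finite group, a nonempty closed subset is a subgroup. So {2, 3, 4, 5, 6, 7, 8, 9} ≤ K.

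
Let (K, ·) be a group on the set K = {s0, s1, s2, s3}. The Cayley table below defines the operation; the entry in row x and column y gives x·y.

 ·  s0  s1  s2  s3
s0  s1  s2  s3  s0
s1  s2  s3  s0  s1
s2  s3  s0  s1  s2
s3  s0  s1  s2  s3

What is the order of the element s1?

2

The identity element is s3 (its row matches the header).
s1^1 = s1
s1^2 = s1·s1 = s3
The first power of s1 equal to the identity is s1^2, so ord(s1) = 2.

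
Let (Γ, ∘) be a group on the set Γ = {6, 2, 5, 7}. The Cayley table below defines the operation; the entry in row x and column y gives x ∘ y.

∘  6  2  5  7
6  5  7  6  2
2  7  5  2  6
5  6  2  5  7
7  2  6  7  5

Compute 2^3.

2^1 = 2
2^2 = 2 ∘ 2 = 5
2^3 = 5 ∘ 2 = 2

2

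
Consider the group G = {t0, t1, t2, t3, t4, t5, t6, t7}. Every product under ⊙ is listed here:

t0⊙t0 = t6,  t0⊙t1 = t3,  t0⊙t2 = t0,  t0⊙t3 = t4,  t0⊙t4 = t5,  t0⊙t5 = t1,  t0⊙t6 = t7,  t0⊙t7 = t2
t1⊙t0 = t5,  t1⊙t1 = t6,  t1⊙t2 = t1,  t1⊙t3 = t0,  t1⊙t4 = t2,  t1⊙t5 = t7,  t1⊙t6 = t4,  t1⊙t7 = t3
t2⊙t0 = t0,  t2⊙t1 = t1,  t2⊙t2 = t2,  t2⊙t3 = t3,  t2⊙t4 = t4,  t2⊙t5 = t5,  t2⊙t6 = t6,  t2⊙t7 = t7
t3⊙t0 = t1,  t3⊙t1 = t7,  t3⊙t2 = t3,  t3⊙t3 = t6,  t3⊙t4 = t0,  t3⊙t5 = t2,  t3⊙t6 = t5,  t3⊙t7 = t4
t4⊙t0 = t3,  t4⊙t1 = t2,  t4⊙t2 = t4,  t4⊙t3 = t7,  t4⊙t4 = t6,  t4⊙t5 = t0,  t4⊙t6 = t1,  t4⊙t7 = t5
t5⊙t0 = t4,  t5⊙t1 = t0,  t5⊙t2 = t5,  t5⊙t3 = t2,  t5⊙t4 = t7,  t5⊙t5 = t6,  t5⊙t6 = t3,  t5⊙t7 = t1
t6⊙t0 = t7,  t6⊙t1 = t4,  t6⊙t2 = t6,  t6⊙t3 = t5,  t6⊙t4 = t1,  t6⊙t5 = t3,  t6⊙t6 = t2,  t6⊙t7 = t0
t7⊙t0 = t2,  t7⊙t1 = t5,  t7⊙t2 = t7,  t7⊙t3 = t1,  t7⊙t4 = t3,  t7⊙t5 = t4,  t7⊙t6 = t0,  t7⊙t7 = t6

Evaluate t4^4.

t2

t4^1 = t4
t4^2 = t4 ⊙ t4 = t6
t4^3 = t6 ⊙ t4 = t1
t4^4 = t1 ⊙ t4 = t2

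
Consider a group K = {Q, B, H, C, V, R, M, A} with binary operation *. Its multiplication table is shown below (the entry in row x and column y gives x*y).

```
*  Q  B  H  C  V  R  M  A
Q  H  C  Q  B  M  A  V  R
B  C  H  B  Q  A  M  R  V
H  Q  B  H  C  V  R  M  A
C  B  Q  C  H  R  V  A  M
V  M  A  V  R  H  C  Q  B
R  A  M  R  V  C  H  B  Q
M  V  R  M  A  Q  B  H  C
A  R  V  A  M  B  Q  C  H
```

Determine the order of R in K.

2

The identity element is H (its row matches the header).
R^1 = R
R^2 = R*R = H
The first power of R equal to the identity is R^2, so ord(R) = 2.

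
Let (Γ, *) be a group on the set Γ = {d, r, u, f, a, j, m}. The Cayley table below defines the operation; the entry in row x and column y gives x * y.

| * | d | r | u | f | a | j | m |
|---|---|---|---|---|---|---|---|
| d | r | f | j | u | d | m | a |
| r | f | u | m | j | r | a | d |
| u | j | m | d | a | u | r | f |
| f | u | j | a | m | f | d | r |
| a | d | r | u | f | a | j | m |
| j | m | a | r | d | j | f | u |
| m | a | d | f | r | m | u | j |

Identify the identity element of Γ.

The identity e satisfies e * x = x for all x, so its row in the table reproduces the column headers.
Row a reads: d, r, u, f, a, j, m — exactly the header order. So a is the identity.

a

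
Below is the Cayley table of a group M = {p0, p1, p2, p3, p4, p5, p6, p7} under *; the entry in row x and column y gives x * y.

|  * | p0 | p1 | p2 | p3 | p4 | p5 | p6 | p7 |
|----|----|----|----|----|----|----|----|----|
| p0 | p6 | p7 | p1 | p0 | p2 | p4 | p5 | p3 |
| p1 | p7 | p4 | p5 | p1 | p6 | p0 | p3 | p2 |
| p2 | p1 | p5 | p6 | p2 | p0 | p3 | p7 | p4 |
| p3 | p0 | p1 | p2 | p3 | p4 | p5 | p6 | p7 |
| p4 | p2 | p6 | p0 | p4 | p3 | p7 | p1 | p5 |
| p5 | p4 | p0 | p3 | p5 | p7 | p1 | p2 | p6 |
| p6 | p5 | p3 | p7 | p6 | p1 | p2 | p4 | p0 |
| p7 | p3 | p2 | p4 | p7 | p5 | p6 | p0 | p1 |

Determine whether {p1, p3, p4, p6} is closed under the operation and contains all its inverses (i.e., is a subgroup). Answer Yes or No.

Yes

{p1, p3, p4, p6} contains the identity p3.
Checking products: every product of two elements of {p1, p3, p4, p6} (read from the table) lies in {p1, p3, p4, p6}, so the set is closed.
In a finite group, a nonempty closed subset is a subgroup. So {p1, p3, p4, p6} ≤ M.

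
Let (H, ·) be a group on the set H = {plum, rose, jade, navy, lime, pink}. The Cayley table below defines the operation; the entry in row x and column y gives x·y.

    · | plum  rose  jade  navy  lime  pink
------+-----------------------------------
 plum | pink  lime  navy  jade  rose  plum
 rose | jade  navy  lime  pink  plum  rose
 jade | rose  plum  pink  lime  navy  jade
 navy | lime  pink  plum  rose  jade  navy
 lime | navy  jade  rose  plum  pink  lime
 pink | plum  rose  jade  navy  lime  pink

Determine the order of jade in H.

2

The identity element is pink (its row matches the header).
jade^1 = jade
jade^2 = jade·jade = pink
The first power of jade equal to the identity is jade^2, so ord(jade) = 2.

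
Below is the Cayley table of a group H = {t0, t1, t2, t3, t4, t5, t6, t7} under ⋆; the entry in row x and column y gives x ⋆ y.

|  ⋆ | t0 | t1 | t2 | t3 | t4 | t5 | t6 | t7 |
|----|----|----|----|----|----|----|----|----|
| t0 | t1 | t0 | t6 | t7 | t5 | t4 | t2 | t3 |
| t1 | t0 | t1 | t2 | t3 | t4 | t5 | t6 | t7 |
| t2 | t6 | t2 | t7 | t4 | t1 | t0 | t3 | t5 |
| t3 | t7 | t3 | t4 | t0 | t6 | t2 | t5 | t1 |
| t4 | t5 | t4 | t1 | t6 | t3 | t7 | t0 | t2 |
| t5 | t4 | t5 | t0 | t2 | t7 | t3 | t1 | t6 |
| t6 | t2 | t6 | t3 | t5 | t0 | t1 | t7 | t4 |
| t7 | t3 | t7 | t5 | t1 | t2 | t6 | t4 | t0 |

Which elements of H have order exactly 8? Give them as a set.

{t2, t4, t5, t6}

Identity is t1. Compute the order of each non-identity element by repeated multiplication:
  t0: t0 → t1  (order 2)
  t2: t2 → t7 → t5 → t0 → t6 → t3 → t4 → t1  (order 8)
  t3: t3 → t0 → t7 → t1  (order 4)
  t4: t4 → t3 → t6 → t0 → t5 → t7 → t2 → t1  (order 8)
  t5: t5 → t3 → t2 → t0 → t4 → t7 → t6 → t1  (order 8)
  t6: t6 → t7 → t4 → t0 → t2 → t3 → t5 → t1  (order 8)
  t7: t7 → t0 → t3 → t1  (order 4)
Elements of order 8: {t2, t4, t5, t6}.
(Structurally, H here is isomorphic to the cyclic group Z_8.)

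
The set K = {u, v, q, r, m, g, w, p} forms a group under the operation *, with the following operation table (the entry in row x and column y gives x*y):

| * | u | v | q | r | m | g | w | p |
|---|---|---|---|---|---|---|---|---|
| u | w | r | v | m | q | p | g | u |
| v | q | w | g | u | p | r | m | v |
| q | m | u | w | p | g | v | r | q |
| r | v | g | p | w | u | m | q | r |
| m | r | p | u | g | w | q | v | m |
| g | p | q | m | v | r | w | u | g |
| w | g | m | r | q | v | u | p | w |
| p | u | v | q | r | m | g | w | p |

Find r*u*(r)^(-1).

g

The identity is p. In row r, the entry p sits in column q, so r^(-1) = q.
r*u = v
v*q = g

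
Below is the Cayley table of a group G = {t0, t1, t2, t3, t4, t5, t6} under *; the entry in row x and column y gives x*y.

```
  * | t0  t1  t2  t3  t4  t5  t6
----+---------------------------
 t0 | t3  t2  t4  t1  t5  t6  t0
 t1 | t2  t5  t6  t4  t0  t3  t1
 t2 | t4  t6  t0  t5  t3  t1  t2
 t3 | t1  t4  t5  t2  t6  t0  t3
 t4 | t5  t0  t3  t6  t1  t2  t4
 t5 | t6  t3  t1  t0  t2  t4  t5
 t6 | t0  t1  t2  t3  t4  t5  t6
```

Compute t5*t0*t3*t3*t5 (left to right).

t1

t5*t0 = t6
t6*t3 = t3
t3*t3 = t2
t2*t5 = t1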